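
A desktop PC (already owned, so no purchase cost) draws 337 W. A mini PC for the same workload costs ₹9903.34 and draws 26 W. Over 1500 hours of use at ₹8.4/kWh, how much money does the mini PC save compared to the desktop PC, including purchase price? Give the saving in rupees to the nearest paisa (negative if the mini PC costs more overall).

desktop PC: ₹0.00 + (337/1000) kW × 1500 h × ₹8.4 = ₹0.00 + ₹4246.2 = ₹4246.2
mini PC: ₹9903.34 + (26/1000) kW × 1500 h × ₹8.4 = ₹9903.34 + ₹327.6 = ₹10230.94
Saving = ₹4246.2 − ₹10230.94 = −₹5984.74

-₹5984.74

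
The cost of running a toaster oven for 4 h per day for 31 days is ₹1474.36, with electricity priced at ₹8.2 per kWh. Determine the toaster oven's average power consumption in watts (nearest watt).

1450 W

Energy = ₹1474.36 ÷ ₹8.2/kWh = 179.8 kWh
Runtime = 4 h/day × 31 days = 124 h
Power = 179.8 kWh ÷ 124 h = 1.45 kW = 1450 W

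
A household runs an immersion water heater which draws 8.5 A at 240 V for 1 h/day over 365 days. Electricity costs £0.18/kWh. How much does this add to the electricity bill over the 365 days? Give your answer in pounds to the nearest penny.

Power = 8.5 A × 240 V = 2040 W = 2.04 kW
Runtime = 1 h/day × 365 days = 365 h
Energy = 2.04 kW × 365 h = 744.6 kWh
Cost = 744.6 kWh × £0.18/kWh = £134.03

£134.03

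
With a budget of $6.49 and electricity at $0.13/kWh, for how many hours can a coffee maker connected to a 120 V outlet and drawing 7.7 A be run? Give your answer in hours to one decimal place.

54.0 h

Power = 7.7 A × 120 V = 924 W = 0.924 kW
Energy available = $6.49 ÷ $0.13/kWh = 49.9231 kWh
Hours = 49.9231 kWh ÷ 0.924 kW = 54.0 h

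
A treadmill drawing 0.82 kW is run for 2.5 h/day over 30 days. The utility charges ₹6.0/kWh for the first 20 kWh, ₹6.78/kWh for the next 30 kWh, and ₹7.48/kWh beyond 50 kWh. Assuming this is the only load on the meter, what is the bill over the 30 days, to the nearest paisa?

Runtime = 2.5 h/day × 30 days = 75 h
Energy = 0.82 kW × 75 h = 61.5 kWh
Tier 1 (0–20 kWh): 20 × ₹6.0 = ₹120
Tier 2 (20–50 kWh): 30 × ₹6.78 = ₹203.4
Above 50 kWh: 11.5 × ₹7.48 = ₹86.02
Bill = ₹409.42

₹409.42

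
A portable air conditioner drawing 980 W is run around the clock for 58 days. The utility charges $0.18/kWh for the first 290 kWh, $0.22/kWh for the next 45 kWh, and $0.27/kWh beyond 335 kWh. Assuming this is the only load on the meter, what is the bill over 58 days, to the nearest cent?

Runtime = 24 h × 58 = 1392 h
Energy = 0.98 kW × 1392 h = 1364.16 kWh
Tier 1 (0–290 kWh): 290 × $0.18 = $52.2
Tier 2 (290–335 kWh): 45 × $0.22 = $9.9
Above 335 kWh: 1029.16 × $0.27 = $277.8732
Bill = $339.97

$339.97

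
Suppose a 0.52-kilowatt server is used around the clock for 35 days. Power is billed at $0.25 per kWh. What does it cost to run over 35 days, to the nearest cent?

Runtime = 24 h × 35 = 840 h
Energy = 0.52 kW × 840 h = 436.8 kWh
Cost = 436.8 kWh × $0.25/kWh = $109.20

$109.20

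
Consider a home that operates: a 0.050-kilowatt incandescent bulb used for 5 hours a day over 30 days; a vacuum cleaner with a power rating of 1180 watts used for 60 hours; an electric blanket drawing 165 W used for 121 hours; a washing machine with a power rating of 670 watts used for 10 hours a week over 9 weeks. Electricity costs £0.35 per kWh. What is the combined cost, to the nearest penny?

£55.50

incandescent bulb: Runtime = 5 h/day × 30 days = 150 h
incandescent bulb: 0.05 kW × 150 h = 7.5 kWh
vacuum cleaner: 1.18 kW × 60 h = 70.8 kWh
electric blanket: 0.165 kW × 121 h = 19.965 kWh
washing machine: Runtime = 10 h/week × 9 weeks = 90 h
washing machine: 0.67 kW × 90 h = 60.3 kWh
Total energy = 158.565 kWh
Cost = 158.565 × £0.35 = £55.50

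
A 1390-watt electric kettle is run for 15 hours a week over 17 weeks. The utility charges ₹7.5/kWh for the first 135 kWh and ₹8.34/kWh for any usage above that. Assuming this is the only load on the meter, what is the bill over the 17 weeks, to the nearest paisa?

₹2842.71

Runtime = 15 h/week × 17 weeks = 255 h
Energy = 1.39 kW × 255 h = 354.45 kWh
Tier 1 (0–135 kWh): 135 × ₹7.5 = ₹1012.5
Above 135 kWh: 219.45 × ₹8.34 = ₹1830.213
Bill = ₹2842.71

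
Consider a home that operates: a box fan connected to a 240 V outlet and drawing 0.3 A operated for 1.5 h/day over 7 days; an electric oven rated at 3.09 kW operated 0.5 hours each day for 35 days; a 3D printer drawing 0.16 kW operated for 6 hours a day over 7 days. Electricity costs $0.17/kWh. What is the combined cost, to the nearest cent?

box fan: Power = 0.3 A × 240 V = 72 W = 0.072 kW
box fan: Runtime = 1.5 h/day × 7 days = 10.5 h
box fan: 0.072 kW × 10.5 h = 0.756 kWh
electric oven: Runtime = 0.5 h/day × 35 days = 17.5 h
electric oven: 3.09 kW × 17.5 h = 54.075 kWh
3D printer: Runtime = 6 h/day × 7 days = 42 h
3D printer: 0.16 kW × 42 h = 6.72 kWh
Total energy = 61.551 kWh
Cost = 61.551 × $0.17 = $10.46

$10.46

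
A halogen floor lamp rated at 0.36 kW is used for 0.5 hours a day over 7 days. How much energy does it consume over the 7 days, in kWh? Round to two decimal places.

1.26 kWh

Runtime = 0.5 h/day × 7 days = 3.5 h
Energy = 0.36 kW × 3.5 h = 1.26 kWh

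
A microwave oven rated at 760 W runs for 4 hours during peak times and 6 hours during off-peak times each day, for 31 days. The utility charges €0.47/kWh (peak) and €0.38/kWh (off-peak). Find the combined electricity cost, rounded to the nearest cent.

Peak energy = 0.76 kW × 4 h × 31 = 94.24 kWh
Off-peak energy = 0.76 kW × 6 h × 31 = 141.36 kWh
Cost = 94.24 × €0.47 + 141.36 × €0.38 = €44.2928 + €53.7168 = €98.01

€98.01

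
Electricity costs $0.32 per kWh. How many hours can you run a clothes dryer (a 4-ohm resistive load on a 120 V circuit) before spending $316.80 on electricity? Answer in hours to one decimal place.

Power = V²/R = 120²/4 = 3600 W = 3.6 kW
Energy available = $316.80 ÷ $0.32/kWh = 990 kWh
Hours = 990 kWh ÷ 3.6 kW = 275.0 h

275.0 h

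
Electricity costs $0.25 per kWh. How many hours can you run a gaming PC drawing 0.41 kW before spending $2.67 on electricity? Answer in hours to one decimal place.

26.0 h

Energy available = $2.67 ÷ $0.25/kWh = 10.68 kWh
Hours = 10.68 kWh ÷ 0.41 kW = 26.0 h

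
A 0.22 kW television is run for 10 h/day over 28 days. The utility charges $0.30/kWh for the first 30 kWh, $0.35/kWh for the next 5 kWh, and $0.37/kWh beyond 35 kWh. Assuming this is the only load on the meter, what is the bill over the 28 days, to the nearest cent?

$20.59

Runtime = 10 h/day × 28 days = 280 h
Energy = 0.22 kW × 280 h = 61.6 kWh
Tier 1 (0–30 kWh): 30 × $0.30 = $9
Tier 2 (30–35 kWh): 5 × $0.35 = $1.75
Above 35 kWh: 26.6 × $0.37 = $9.842
Bill = $20.59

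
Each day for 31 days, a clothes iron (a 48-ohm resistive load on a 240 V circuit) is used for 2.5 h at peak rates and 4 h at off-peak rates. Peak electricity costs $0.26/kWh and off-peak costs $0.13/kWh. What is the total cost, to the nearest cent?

Power = V²/R = 240²/48 = 1200 W = 1.2 kW
Peak energy = 1.2 kW × 2.5 h × 31 = 93 kWh
Off-peak energy = 1.2 kW × 4 h × 31 = 148.8 kWh
Cost = 93 × $0.26 + 148.8 × $0.13 = $24.18 + $19.344 = $43.52

$43.52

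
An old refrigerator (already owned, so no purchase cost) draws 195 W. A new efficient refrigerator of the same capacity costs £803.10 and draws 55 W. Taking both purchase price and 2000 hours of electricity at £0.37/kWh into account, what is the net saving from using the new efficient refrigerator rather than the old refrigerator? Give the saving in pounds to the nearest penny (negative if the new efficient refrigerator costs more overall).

-£699.50

old refrigerator: £0.00 + (195/1000) kW × 2000 h × £0.37 = £0.00 + £144.3 = £144.3
new efficient refrigerator: £803.10 + (55/1000) kW × 2000 h × £0.37 = £803.10 + £40.7 = £843.8
Saving = £144.3 − £843.8 = −£699.5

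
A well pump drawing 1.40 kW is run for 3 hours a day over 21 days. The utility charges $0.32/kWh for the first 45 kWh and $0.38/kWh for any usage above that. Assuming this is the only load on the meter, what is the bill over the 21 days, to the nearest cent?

Runtime = 3 h/day × 21 days = 63 h
Energy = 1.4 kW × 63 h = 88.2 kWh
Tier 1 (0–45 kWh): 45 × $0.32 = $14.4
Above 45 kWh: 43.2 × $0.38 = $16.416
Bill = $30.82

$30.82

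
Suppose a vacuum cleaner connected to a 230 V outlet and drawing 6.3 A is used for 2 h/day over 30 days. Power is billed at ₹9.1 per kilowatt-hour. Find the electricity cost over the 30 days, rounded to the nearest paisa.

₹791.15

Power = 6.3 A × 230 V = 1449 W = 1.449 kW
Runtime = 2 h/day × 30 days = 60 h
Energy = 1.449 kW × 60 h = 86.94 kWh
Cost = 86.94 kWh × ₹9.1/kWh = ₹791.15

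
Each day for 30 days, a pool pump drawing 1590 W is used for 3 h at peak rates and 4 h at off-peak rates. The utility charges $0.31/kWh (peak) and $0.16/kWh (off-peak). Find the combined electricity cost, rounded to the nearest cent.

Peak energy = 1.59 kW × 3 h × 30 = 143.1 kWh
Off-peak energy = 1.59 kW × 4 h × 30 = 190.8 kWh
Cost = 143.1 × $0.31 + 190.8 × $0.16 = $44.361 + $30.528 = $74.89

$74.89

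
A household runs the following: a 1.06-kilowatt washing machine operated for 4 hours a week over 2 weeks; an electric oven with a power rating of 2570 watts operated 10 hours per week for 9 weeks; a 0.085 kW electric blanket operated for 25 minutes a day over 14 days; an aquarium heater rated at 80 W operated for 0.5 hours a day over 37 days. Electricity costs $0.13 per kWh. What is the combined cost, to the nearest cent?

washing machine: Runtime = 4 h/week × 2 weeks = 8 h
washing machine: 1.06 kW × 8 h = 8.48 kWh
electric oven: Runtime = 10 h/week × 9 weeks = 90 h
electric oven: 2.57 kW × 90 h = 231.3 kWh
electric blanket: Runtime = 25 min × 14 = 350 min = 5.833333… h
electric blanket: 0.085 kW × 5.833333… h = 0.495833… kWh
aquarium heater: Runtime = 0.5 h/day × 37 days = 18.5 h
aquarium heater: 0.08 kW × 18.5 h = 1.48 kWh
Total energy = 241.755833… kWh
Cost = 241.755833… × $0.13 = $31.43

$31.43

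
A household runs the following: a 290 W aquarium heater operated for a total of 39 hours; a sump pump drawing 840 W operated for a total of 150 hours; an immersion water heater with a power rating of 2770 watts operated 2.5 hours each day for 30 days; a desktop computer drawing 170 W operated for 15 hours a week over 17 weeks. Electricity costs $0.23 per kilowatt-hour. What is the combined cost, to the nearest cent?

aquarium heater: 0.29 kW × 39 h = 11.31 kWh
sump pump: 0.84 kW × 150 h = 126 kWh
immersion water heater: Runtime = 2.5 h/day × 30 days = 75 h
immersion water heater: 2.77 kW × 75 h = 207.75 kWh
desktop computer: Runtime = 15 h/week × 17 weeks = 255 h
desktop computer: 0.17 kW × 255 h = 43.35 kWh
Total energy = 388.41 kWh
Cost = 388.41 × $0.23 = $89.33

$89.33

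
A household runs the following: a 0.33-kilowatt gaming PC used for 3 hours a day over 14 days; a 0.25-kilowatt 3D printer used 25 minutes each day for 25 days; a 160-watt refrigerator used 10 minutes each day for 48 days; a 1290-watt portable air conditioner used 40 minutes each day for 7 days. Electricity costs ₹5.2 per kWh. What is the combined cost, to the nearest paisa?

₹123.57

gaming PC: Runtime = 3 h/day × 14 days = 42 h
gaming PC: 0.33 kW × 42 h = 13.86 kWh
3D printer: Runtime = 25 min × 25 = 625 min = 10.416666… h
3D printer: 0.25 kW × 10.416666… h = 2.604166… kWh
refrigerator: Runtime = 10 min × 48 = 480 min = 8 h
refrigerator: 0.16 kW × 8 h = 1.28 kWh
portable air conditioner: Runtime = 40 min × 7 = 280 min = 4.666666… h
portable air conditioner: 1.29 kW × 4.666666… h = 6.02 kWh
Total energy = 23.764166… kWh
Cost = 23.764166… × ₹5.2 = ₹123.57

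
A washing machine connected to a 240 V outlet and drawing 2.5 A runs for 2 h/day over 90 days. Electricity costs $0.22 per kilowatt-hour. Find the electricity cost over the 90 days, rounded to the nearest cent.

$23.76

Power = 2.5 A × 240 V = 600 W = 0.6 kW
Runtime = 2 h/day × 90 days = 180 h
Energy = 0.6 kW × 180 h = 108 kWh
Cost = 108 kWh × $0.22/kWh = $23.76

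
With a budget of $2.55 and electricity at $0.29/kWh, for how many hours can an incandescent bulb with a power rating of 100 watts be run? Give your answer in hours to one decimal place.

87.9 h

Energy available = $2.55 ÷ $0.29/kWh = 8.7931 kWh
Hours = 8.7931 kWh ÷ 0.1 kW = 87.9 h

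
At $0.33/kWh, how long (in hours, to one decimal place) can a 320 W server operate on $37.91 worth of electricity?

Energy available = $37.91 ÷ $0.33/kWh = 114.8788 kWh
Hours = 114.8788 kWh ÷ 0.32 kW = 359.0 h

359.0 h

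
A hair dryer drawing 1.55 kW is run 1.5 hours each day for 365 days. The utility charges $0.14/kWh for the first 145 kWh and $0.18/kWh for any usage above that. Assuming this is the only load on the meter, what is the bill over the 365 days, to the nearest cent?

Runtime = 1.5 h/day × 365 days = 547.5 h
Energy = 1.55 kW × 547.5 h = 848.625 kWh
Tier 1 (0–145 kWh): 145 × $0.14 = $20.3
Above 145 kWh: 703.625 × $0.18 = $126.6525
Bill = $146.95

$146.95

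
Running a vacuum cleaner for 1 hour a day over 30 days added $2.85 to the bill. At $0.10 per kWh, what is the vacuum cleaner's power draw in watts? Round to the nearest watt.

Energy = $2.85 ÷ $0.10/kWh = 28.5 kWh
Runtime = 1 h/day × 30 days = 30 h
Power = 28.5 kWh ÷ 30 h = 0.95 kW = 950 W

950 W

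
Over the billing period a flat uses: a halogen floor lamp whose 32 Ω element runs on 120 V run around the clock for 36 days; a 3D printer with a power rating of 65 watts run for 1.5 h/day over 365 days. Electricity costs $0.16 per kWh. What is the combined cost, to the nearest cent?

$67.90

halogen floor lamp: Power = V²/R = 120²/32 = 450 W = 0.45 kW
halogen floor lamp: Runtime = 24 h × 36 = 864 h
halogen floor lamp: 0.45 kW × 864 h = 388.8 kWh
3D printer: Runtime = 1.5 h/day × 365 days = 547.5 h
3D printer: 0.065 kW × 547.5 h = 35.5875 kWh
Total energy = 424.3875 kWh
Cost = 424.3875 × $0.16 = $67.90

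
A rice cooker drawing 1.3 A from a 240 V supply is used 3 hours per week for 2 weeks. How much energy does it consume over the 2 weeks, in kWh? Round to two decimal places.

1.87 kWh

Power = 1.3 A × 240 V = 312 W = 0.312 kW
Runtime = 3 h/week × 2 weeks = 6 h
Energy = 0.312 kW × 6 h = 1.872 kWh ≈ 1.87 kWh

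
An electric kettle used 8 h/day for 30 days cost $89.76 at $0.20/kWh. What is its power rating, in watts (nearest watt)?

Energy = $89.76 ÷ $0.20/kWh = 448.8 kWh
Runtime = 8 h/day × 30 days = 240 h
Power = 448.8 kWh ÷ 240 h = 1.87 kW = 1870 W

1870 W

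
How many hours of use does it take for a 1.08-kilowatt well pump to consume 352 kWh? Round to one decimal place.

325.9 h

Hours = 352 kWh ÷ 1.08 kW = 325.9 h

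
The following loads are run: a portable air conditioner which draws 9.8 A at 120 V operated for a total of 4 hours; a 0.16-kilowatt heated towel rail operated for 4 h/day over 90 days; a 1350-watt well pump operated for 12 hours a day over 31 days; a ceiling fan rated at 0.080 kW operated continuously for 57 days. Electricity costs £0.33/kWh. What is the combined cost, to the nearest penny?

portable air conditioner: Power = 9.8 A × 120 V = 1176 W = 1.176 kW
portable air conditioner: 1.176 kW × 4 h = 4.704 kWh
heated towel rail: Runtime = 4 h/day × 90 days = 360 h
heated towel rail: 0.16 kW × 360 h = 57.6 kWh
well pump: Runtime = 12 h/day × 31 days = 372 h
well pump: 1.35 kW × 372 h = 502.2 kWh
ceiling fan: Runtime = 24 h × 57 = 1368 h
ceiling fan: 0.08 kW × 1368 h = 109.44 kWh
Total energy = 673.944 kWh
Cost = 673.944 × £0.33 = £222.40

£222.40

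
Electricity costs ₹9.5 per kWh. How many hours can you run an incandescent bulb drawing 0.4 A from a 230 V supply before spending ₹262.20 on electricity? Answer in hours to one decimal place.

Power = 0.4 A × 230 V = 92 W = 0.092 kW
Energy available = ₹262.20 ÷ ₹9.5/kWh = 27.6 kWh
Hours = 27.6 kWh ÷ 0.092 kW = 300.0 h

300.0 h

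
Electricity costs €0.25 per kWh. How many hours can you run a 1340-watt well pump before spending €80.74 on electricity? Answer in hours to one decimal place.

241.0 h

Energy available = €80.74 ÷ €0.25/kWh = 322.96 kWh
Hours = 322.96 kWh ÷ 1.34 kW = 241.0 h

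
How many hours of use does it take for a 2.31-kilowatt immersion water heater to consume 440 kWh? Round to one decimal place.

190.5 h

Hours = 440 kWh ÷ 2.31 kW = 190.5 h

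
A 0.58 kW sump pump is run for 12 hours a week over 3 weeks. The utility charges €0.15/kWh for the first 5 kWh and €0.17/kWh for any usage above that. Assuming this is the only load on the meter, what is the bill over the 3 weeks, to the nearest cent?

€3.45

Runtime = 12 h/week × 3 weeks = 36 h
Energy = 0.58 kW × 36 h = 20.88 kWh
Tier 1 (0–5 kWh): 5 × €0.15 = €0.75
Above 5 kWh: 15.88 × €0.17 = €2.6996
Bill = €3.45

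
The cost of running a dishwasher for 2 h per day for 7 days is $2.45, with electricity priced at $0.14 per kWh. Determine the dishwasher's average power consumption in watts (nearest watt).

1250 W

Energy = $2.45 ÷ $0.14/kWh = 17.5 kWh
Runtime = 2 h/day × 7 days = 14 h
Power = 17.5 kWh ÷ 14 h = 1.25 kW = 1250 W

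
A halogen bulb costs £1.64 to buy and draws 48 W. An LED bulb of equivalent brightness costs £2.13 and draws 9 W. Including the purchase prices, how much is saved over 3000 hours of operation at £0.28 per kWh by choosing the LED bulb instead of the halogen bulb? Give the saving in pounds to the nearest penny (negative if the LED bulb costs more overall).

halogen bulb: £1.64 + (48/1000) kW × 3000 h × £0.28 = £1.64 + £40.32 = £41.96
LED bulb: £2.13 + (9/1000) kW × 3000 h × £0.28 = £2.13 + £7.56 = £9.69
Saving = £41.96 − £9.69 = £32.27

£32.27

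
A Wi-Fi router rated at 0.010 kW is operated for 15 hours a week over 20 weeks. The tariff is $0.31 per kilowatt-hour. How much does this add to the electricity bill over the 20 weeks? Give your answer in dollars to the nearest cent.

$0.93

Runtime = 15 h/week × 20 weeks = 300 h
Energy = 0.01 kW × 300 h = 3 kWh
Cost = 3 kWh × $0.31/kWh = $0.93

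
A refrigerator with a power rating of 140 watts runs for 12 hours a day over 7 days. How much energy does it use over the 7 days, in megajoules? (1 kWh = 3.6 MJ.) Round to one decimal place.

42.3 MJ

Runtime = 12 h/day × 7 days = 84 h
Energy = 0.14 kW × 84 h = 11.76 kWh
= 11.76 × 3.6 MJ = 42.3 MJ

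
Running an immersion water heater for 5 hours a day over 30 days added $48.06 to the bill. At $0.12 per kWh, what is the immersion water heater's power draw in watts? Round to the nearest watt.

2670 W

Energy = $48.06 ÷ $0.12/kWh = 400.5 kWh
Runtime = 5 h/day × 30 days = 150 h
Power = 400.5 kWh ÷ 150 h = 2.67 kW = 2670 W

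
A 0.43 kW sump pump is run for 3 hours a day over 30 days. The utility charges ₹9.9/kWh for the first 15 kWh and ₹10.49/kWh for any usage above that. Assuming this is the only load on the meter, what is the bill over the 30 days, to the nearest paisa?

Runtime = 3 h/day × 30 days = 90 h
Energy = 0.43 kW × 90 h = 38.7 kWh
Tier 1 (0–15 kWh): 15 × ₹9.9 = ₹148.5
Above 15 kWh: 23.7 × ₹10.49 = ₹248.613
Bill = ₹397.11

₹397.11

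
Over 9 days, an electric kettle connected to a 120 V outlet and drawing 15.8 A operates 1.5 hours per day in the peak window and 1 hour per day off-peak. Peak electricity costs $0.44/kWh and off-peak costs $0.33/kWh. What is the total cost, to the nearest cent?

$16.89

Power = 15.8 A × 120 V = 1896 W = 1.896 kW
Peak energy = 1.896 kW × 1.5 h × 9 = 25.596 kWh
Off-peak energy = 1.896 kW × 1 h × 9 = 17.064 kWh
Cost = 25.596 × $0.44 + 17.064 × $0.33 = $11.26224 + $5.63112 = $16.89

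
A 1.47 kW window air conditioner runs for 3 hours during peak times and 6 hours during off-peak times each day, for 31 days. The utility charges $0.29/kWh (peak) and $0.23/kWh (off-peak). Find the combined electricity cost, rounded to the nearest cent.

Peak energy = 1.47 kW × 3 h × 31 = 136.71 kWh
Off-peak energy = 1.47 kW × 6 h × 31 = 273.42 kWh
Cost = 136.71 × $0.29 + 273.42 × $0.23 = $39.6459 + $62.8866 = $102.53

$102.53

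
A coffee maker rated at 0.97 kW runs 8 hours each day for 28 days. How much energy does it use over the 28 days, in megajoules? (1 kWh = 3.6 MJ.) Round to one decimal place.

Runtime = 8 h/day × 28 days = 224 h
Energy = 0.97 kW × 224 h = 217.28 kWh
= 217.28 × 3.6 MJ = 782.2 MJ

782.2 MJ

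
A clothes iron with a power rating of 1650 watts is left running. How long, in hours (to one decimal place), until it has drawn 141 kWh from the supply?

Hours = 141 kWh ÷ 1.65 kW = 85.5 h

85.5 h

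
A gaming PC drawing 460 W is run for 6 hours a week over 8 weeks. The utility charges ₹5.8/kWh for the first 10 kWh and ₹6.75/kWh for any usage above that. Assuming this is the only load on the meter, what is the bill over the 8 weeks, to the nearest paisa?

Runtime = 6 h/week × 8 weeks = 48 h
Energy = 0.46 kW × 48 h = 22.08 kWh
Tier 1 (0–10 kWh): 10 × ₹5.8 = ₹58
Above 10 kWh: 12.08 × ₹6.75 = ₹81.54
Bill = ₹139.54

₹139.54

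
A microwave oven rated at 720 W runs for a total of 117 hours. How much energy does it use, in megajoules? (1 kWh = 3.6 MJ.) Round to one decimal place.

303.3 MJ

Energy = 0.72 kW × 117 h = 84.24 kWh
= 84.24 × 3.6 MJ = 303.3 MJ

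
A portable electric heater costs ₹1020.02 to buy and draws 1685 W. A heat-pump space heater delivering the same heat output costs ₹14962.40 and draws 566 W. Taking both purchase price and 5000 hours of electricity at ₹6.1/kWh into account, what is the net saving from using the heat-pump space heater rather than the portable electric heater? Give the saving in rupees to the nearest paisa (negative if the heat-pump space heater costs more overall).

₹20187.12

portable electric heater: ₹1020.02 + (1685/1000) kW × 5000 h × ₹6.1 = ₹1020.02 + ₹51392.5 = ₹52412.52
heat-pump space heater: ₹14962.40 + (566/1000) kW × 5000 h × ₹6.1 = ₹14962.40 + ₹17263 = ₹32225.4
Saving = ₹52412.52 − ₹32225.4 = ₹20187.12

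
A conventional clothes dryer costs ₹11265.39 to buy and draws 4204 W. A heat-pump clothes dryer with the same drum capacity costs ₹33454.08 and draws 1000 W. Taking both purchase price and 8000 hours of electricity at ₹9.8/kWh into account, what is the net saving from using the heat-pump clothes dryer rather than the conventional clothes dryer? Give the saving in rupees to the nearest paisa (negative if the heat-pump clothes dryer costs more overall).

₹229004.91

conventional clothes dryer: ₹11265.39 + (4204/1000) kW × 8000 h × ₹9.8 = ₹11265.39 + ₹329593.6 = ₹340858.99
heat-pump clothes dryer: ₹33454.08 + (1000/1000) kW × 8000 h × ₹9.8 = ₹33454.08 + ₹78400 = ₹111854.08
Saving = ₹340858.99 − ₹111854.08 = ₹229004.91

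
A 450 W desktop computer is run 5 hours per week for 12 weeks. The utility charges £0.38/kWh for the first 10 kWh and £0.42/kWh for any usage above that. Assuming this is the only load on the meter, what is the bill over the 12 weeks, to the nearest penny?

£10.94

Runtime = 5 h/week × 12 weeks = 60 h
Energy = 0.45 kW × 60 h = 27 kWh
Tier 1 (0–10 kWh): 10 × £0.38 = £3.8
Above 10 kWh: 17 × £0.42 = £7.14
Bill = £10.94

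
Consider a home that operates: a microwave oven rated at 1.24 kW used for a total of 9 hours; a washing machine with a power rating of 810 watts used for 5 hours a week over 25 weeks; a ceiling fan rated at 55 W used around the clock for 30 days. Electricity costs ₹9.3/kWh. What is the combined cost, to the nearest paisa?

₹1413.69

microwave oven: 1.24 kW × 9 h = 11.16 kWh
washing machine: Runtime = 5 h/week × 25 weeks = 125 h
washing machine: 0.81 kW × 125 h = 101.25 kWh
ceiling fan: Runtime = 24 h × 30 = 720 h
ceiling fan: 0.055 kW × 720 h = 39.6 kWh
Total energy = 152.01 kWh
Cost = 152.01 × ₹9.3 = ₹1413.69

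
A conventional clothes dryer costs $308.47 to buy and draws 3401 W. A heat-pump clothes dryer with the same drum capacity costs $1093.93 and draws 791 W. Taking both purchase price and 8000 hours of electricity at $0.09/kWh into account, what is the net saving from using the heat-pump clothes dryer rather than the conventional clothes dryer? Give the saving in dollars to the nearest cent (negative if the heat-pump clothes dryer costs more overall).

$1093.74

conventional clothes dryer: $308.47 + (3401/1000) kW × 8000 h × $0.09 = $308.47 + $2448.72 = $2757.19
heat-pump clothes dryer: $1093.93 + (791/1000) kW × 8000 h × $0.09 = $1093.93 + $569.52 = $1663.45
Saving = $2757.19 − $1663.45 = $1093.74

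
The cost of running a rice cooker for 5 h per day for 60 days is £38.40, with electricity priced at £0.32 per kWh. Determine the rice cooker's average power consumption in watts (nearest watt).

400 W

Energy = £38.40 ÷ £0.32/kWh = 120 kWh
Runtime = 5 h/day × 60 days = 300 h
Power = 120 kWh ÷ 300 h = 0.4 kW = 400 W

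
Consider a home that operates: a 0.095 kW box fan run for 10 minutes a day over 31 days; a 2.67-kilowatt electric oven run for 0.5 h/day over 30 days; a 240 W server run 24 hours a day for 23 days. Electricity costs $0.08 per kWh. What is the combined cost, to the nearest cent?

$13.84

box fan: Runtime = 10 min × 31 = 310 min = 5.166666… h
box fan: 0.095 kW × 5.166666… h = 0.490833… kWh
electric oven: Runtime = 0.5 h/day × 30 days = 15 h
electric oven: 2.67 kW × 15 h = 40.05 kWh
server: Runtime = 24 h × 23 = 552 h
server: 0.24 kW × 552 h = 132.48 kWh
Total energy = 173.020833… kWh
Cost = 173.020833… × $0.08 = $13.84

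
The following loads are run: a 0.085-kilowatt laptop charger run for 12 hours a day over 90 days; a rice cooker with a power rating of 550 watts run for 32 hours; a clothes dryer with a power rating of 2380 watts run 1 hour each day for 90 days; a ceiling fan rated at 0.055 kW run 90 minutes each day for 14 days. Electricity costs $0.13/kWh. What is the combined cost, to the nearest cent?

$42.22

laptop charger: Runtime = 12 h/day × 90 days = 1080 h
laptop charger: 0.085 kW × 1080 h = 91.8 kWh
rice cooker: 0.55 kW × 32 h = 17.6 kWh
clothes dryer: Runtime = 1 h/day × 90 days = 90 h
clothes dryer: 2.38 kW × 90 h = 214.2 kWh
ceiling fan: Runtime = 90 min × 14 = 1260 min = 21 h
ceiling fan: 0.055 kW × 21 h = 1.155 kWh
Total energy = 324.755 kWh
Cost = 324.755 × $0.13 = $42.22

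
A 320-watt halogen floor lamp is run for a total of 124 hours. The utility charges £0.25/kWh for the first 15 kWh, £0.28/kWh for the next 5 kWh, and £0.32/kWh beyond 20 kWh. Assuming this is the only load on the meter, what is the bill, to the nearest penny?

£11.45

Energy = 0.32 kW × 124 h = 39.68 kWh
Tier 1 (0–15 kWh): 15 × £0.25 = £3.75
Tier 2 (15–20 kWh): 5 × £0.28 = £1.4
Above 20 kWh: 19.68 × £0.32 = £6.2976
Bill = £11.45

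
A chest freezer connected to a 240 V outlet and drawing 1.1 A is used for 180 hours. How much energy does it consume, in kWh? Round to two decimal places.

47.52 kWh

Power = 1.1 A × 240 V = 264 W = 0.264 kW
Energy = 0.264 kW × 180 h = 47.52 kWh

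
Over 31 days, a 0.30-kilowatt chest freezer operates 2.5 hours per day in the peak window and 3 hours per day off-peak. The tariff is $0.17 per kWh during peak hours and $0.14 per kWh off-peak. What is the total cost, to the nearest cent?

Peak energy = 0.3 kW × 2.5 h × 31 = 23.25 kWh
Off-peak energy = 0.3 kW × 3 h × 31 = 27.9 kWh
Cost = 23.25 × $0.17 + 27.9 × $0.14 = $3.9525 + $3.906 = $7.86

$7.86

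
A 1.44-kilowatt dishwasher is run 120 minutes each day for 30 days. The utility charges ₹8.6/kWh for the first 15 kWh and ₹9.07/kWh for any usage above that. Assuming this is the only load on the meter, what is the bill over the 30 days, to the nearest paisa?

Runtime = 120 min × 30 = 3600 min = 60 h
Energy = 1.44 kW × 60 h = 86.4 kWh
Tier 1 (0–15 kWh): 15 × ₹8.6 = ₹129
Above 15 kWh: 71.4 × ₹9.07 = ₹647.598
Bill = ₹776.60

₹776.60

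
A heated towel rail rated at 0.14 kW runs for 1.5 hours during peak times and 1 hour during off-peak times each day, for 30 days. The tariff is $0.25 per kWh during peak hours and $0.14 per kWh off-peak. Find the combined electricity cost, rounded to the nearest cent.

Peak energy = 0.14 kW × 1.5 h × 30 = 6.3 kWh
Off-peak energy = 0.14 kW × 1 h × 30 = 4.2 kWh
Cost = 6.3 × $0.25 + 4.2 × $0.14 = $1.575 + $0.588 = $2.16

$2.16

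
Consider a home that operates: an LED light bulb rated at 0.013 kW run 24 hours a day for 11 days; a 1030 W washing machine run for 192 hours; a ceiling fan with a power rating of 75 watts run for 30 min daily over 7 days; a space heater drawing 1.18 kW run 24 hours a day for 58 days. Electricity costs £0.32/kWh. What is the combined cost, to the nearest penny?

£590.08

LED light bulb: Runtime = 24 h × 11 = 264 h
LED light bulb: 0.013 kW × 264 h = 3.432 kWh
washing machine: 1.03 kW × 192 h = 197.76 kWh
ceiling fan: Runtime = 30 min × 7 = 210 min = 3.5 h
ceiling fan: 0.075 kW × 3.5 h = 0.2625 kWh
space heater: Runtime = 24 h × 58 = 1392 h
space heater: 1.18 kW × 1392 h = 1642.56 kWh
Total energy = 1844.0145 kWh
Cost = 1844.0145 × £0.32 = £590.08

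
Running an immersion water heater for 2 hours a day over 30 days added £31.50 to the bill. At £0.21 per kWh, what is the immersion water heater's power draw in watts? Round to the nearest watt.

2500 W

Energy = £31.50 ÷ £0.21/kWh = 150 kWh
Runtime = 2 h/day × 30 days = 60 h
Power = 150 kWh ÷ 60 h = 2.5 kW = 2500 W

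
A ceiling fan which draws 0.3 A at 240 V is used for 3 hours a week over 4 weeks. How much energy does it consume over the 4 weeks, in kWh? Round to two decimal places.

0.86 kWh

Power = 0.3 A × 240 V = 72 W = 0.072 kW
Runtime = 3 h/week × 4 weeks = 12 h
Energy = 0.072 kW × 12 h = 0.864 kWh ≈ 0.86 kWh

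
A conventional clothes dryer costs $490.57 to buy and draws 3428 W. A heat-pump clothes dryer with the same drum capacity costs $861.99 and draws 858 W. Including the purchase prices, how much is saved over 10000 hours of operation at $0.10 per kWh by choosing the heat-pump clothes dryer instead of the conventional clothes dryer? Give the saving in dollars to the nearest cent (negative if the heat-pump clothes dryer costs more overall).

$2198.58

conventional clothes dryer: $490.57 + (3428/1000) kW × 10000 h × $0.10 = $490.57 + $3428 = $3918.57
heat-pump clothes dryer: $861.99 + (858/1000) kW × 10000 h × $0.10 = $861.99 + $858 = $1719.99
Saving = $3918.57 − $1719.99 = $2198.58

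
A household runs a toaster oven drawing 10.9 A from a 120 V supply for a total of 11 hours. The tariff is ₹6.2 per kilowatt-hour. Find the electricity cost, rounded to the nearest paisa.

₹89.21

Power = 10.9 A × 120 V = 1308 W = 1.308 kW
Energy = 1.308 kW × 11 h = 14.388 kWh
Cost = 14.388 kWh × ₹6.2/kWh = ₹89.21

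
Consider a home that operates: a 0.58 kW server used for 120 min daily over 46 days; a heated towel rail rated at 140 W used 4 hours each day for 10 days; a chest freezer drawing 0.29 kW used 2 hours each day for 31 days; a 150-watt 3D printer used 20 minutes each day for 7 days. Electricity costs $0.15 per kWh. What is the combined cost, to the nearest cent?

server: Runtime = 120 min × 46 = 5520 min = 92 h
server: 0.58 kW × 92 h = 53.36 kWh
heated towel rail: Runtime = 4 h/day × 10 days = 40 h
heated towel rail: 0.14 kW × 40 h = 5.6 kWh
chest freezer: Runtime = 2 h/day × 31 days = 62 h
chest freezer: 0.29 kW × 62 h = 17.98 kWh
3D printer: Runtime = 20 min × 7 = 140 min = 2.333333… h
3D printer: 0.15 kW × 2.333333… h = 0.35 kWh
Total energy = 77.29 kWh
Cost = 77.29 × $0.15 = $11.59

$11.59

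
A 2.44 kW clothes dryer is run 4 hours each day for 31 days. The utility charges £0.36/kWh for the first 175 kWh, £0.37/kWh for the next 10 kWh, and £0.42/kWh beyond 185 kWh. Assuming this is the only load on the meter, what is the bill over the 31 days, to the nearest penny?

£116.08

Runtime = 4 h/day × 31 days = 124 h
Energy = 2.44 kW × 124 h = 302.56 kWh
Tier 1 (0–175 kWh): 175 × £0.36 = £63
Tier 2 (175–185 kWh): 10 × £0.37 = £3.7
Above 185 kWh: 117.56 × £0.42 = £49.3752
Bill = £116.08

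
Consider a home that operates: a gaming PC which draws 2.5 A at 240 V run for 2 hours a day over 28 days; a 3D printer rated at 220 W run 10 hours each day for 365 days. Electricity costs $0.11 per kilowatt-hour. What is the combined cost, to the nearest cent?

gaming PC: Power = 2.5 A × 240 V = 600 W = 0.6 kW
gaming PC: Runtime = 2 h/day × 28 days = 56 h
gaming PC: 0.6 kW × 56 h = 33.6 kWh
3D printer: Runtime = 10 h/day × 365 days = 3650 h
3D printer: 0.22 kW × 3650 h = 803 kWh
Total energy = 836.6 kWh
Cost = 836.6 × $0.11 = $92.03

$92.03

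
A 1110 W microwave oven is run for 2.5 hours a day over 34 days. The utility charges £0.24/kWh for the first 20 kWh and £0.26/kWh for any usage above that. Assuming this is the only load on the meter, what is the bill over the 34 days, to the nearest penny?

£24.13

Runtime = 2.5 h/day × 34 days = 85 h
Energy = 1.11 kW × 85 h = 94.35 kWh
Tier 1 (0–20 kWh): 20 × £0.24 = £4.8
Above 20 kWh: 74.35 × £0.26 = £19.331
Bill = £24.13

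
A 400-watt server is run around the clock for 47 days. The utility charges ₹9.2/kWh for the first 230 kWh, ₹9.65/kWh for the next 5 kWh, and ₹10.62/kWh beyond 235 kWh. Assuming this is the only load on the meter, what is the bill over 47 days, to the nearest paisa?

Runtime = 24 h × 47 = 1128 h
Energy = 0.4 kW × 1128 h = 451.2 kWh
Tier 1 (0–230 kWh): 230 × ₹9.2 = ₹2116
Tier 2 (230–235 kWh): 5 × ₹9.65 = ₹48.25
Above 235 kWh: 216.2 × ₹10.62 = ₹2296.044
Bill = ₹4460.29

₹4460.29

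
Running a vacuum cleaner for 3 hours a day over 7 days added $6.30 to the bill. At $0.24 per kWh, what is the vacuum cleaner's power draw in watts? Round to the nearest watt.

1250 W

Energy = $6.30 ÷ $0.24/kWh = 26.25 kWh
Runtime = 3 h/day × 7 days = 21 h
Power = 26.25 kWh ÷ 21 h = 1.25 kW = 1250 W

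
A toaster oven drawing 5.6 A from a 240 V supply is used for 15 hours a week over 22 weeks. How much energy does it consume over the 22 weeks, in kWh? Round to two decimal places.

443.52 kWh

Power = 5.6 A × 240 V = 1344 W = 1.344 kW
Runtime = 15 h/week × 22 weeks = 330 h
Energy = 1.344 kW × 330 h = 443.52 kWh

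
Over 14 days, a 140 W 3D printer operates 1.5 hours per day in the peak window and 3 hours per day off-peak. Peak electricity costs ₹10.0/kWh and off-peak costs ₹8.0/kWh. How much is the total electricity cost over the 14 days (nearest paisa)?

₹76.44

Peak energy = 0.14 kW × 1.5 h × 14 = 2.94 kWh
Off-peak energy = 0.14 kW × 3 h × 14 = 5.88 kWh
Cost = 2.94 × ₹10.0 + 5.88 × ₹8.0 = ₹29.4 + ₹47.04 = ₹76.44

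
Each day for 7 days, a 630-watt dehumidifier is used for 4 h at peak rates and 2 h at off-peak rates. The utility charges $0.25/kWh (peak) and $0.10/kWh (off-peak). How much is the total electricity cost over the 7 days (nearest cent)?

$5.29

Peak energy = 0.63 kW × 4 h × 7 = 17.64 kWh
Off-peak energy = 0.63 kW × 2 h × 7 = 8.82 kWh
Cost = 17.64 × $0.25 + 8.82 × $0.10 = $4.41 + $0.882 = $5.29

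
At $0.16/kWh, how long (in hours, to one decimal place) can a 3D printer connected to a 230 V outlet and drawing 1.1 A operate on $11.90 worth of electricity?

Power = 1.1 A × 230 V = 253 W = 0.253 kW
Energy available = $11.90 ÷ $0.16/kWh = 74.375 kWh
Hours = 74.375 kWh ÷ 0.253 kW = 294.0 h

294.0 h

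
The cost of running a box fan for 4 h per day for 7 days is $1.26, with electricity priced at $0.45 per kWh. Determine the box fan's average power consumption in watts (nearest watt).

Energy = $1.26 ÷ $0.45/kWh = 2.8 kWh
Runtime = 4 h/day × 7 days = 28 h
Power = 2.8 kWh ÷ 28 h = 0.1 kW = 100 W

100 W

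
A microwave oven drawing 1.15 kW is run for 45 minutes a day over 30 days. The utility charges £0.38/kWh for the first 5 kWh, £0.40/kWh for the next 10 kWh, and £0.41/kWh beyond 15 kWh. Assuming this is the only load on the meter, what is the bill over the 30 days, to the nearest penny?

£10.36

Runtime = 45 min × 30 = 1350 min = 22.5 h
Energy = 1.15 kW × 22.5 h = 25.875 kWh
Tier 1 (0–5 kWh): 5 × £0.38 = £1.9
Tier 2 (5–15 kWh): 10 × £0.40 = £4
Above 15 kWh: 10.875 × £0.41 = £4.45875
Bill = £10.36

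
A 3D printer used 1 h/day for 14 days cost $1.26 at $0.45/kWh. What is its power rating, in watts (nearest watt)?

200 W

Energy = $1.26 ÷ $0.45/kWh = 2.8 kWh
Runtime = 1 h/day × 14 days = 14 h
Power = 2.8 kWh ÷ 14 h = 0.2 kW = 200 W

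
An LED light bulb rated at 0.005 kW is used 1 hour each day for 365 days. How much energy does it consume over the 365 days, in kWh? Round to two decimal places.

1.83 kWh

Runtime = 1 h/day × 365 days = 365 h
Energy = 0.005 kW × 365 h = 1.825 kWh ≈ 1.83 kWh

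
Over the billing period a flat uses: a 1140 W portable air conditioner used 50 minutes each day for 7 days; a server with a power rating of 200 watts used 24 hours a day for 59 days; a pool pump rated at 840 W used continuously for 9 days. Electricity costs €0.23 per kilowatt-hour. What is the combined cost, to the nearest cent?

portable air conditioner: Runtime = 50 min × 7 = 350 min = 5.833333… h
portable air conditioner: 1.14 kW × 5.833333… h = 6.65 kWh
server: Runtime = 24 h × 59 = 1416 h
server: 0.2 kW × 1416 h = 283.2 kWh
pool pump: Runtime = 24 h × 9 = 216 h
pool pump: 0.84 kW × 216 h = 181.44 kWh
Total energy = 471.29 kWh
Cost = 471.29 × €0.23 = €108.40

€108.40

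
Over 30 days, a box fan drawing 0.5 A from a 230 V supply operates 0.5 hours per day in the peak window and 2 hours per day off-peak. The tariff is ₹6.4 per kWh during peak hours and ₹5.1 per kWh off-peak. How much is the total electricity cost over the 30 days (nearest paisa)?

Power = 0.5 A × 230 V = 115 W = 0.115 kW
Peak energy = 0.115 kW × 0.5 h × 30 = 1.725 kWh
Off-peak energy = 0.115 kW × 2 h × 30 = 6.9 kWh
Cost = 1.725 × ₹6.4 + 6.9 × ₹5.1 = ₹11.04 + ₹35.19 = ₹46.23

₹46.23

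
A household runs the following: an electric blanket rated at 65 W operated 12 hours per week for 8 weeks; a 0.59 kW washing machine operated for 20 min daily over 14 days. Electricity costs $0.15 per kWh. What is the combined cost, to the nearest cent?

$1.35

electric blanket: Runtime = 12 h/week × 8 weeks = 96 h
electric blanket: 0.065 kW × 96 h = 6.24 kWh
washing machine: Runtime = 20 min × 14 = 280 min = 4.666666… h
washing machine: 0.59 kW × 4.666666… h = 2.753333… kWh
Total energy = 8.993333… kWh
Cost = 8.993333… × $0.15 = $1.35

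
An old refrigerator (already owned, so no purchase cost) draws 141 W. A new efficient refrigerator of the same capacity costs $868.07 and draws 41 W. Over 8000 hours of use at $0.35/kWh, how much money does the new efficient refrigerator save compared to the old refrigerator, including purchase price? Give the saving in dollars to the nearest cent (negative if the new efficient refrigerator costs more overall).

-$588.07

old refrigerator: $0.00 + (141/1000) kW × 8000 h × $0.35 = $0.00 + $394.8 = $394.8
new efficient refrigerator: $868.07 + (41/1000) kW × 8000 h × $0.35 = $868.07 + $114.8 = $982.87
Saving = $394.8 − $982.87 = −$588.07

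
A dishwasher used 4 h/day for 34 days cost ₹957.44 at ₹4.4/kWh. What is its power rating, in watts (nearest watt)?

1600 W

Energy = ₹957.44 ÷ ₹4.4/kWh = 217.6 kWh
Runtime = 4 h/day × 34 days = 136 h
Power = 217.6 kWh ÷ 136 h = 1.6 kW = 1600 W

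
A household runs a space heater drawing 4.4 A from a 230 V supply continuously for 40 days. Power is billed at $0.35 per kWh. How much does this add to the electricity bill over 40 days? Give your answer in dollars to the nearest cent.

Power = 4.4 A × 230 V = 1012 W = 1.012 kW
Runtime = 24 h × 40 = 960 h
Energy = 1.012 kW × 960 h = 971.52 kWh
Cost = 971.52 kWh × $0.35/kWh = $340.03

$340.03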